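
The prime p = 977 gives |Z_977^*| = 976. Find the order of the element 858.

244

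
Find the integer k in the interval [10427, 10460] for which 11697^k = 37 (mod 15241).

10440

Compute 11697^10427 mod 15241 = 1113, then multiply by 11697 repeatedly:
  11697^10427=1113  11697^10428=2947  11697^10429=11158  11697^10430=6443  11697^10431=12267
  11697^10432=8325  11697^10433=2776  11697^10434=7542  11697^10435=3866  11697^10436=555
  11697^10437=14410  11697^10438=3551  11697^10439=4322  11697^10440=37
Found 37 at exponent 10440.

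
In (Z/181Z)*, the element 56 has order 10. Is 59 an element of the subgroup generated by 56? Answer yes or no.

yes

⟨56⟩ has order 10; its elements mod 181 are {1, 42, 46, 56, 59, 122, 125, 135, 139, 180}.
59 is in this set.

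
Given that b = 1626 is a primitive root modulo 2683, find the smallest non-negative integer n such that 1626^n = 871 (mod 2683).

Baby-step giant-step with m = ceil(sqrt(2682)) = 52.
Baby table (1626^j mod 2683 for j=0..51):
  0:1  1:1626  2:1121  3:989  4:997  5:590  6:1509  7:1372
  8:1299  9:653  10:1993  11:2237  12:1897  13:1755  14:1601  15:716
  16:2477  17:419  18:2495  19:174  20:1209  21:1878  22:374  23:1766
  24:706  25:2315  26:2624  27:654  28:936  29:675  30:203  31:69
  32:2191  33:2225  34:1166  35:1718  36:465  37:2167  38:763  39:1092
  40:2129  41:684  42:1422  43:2109  44:360  45:466  46:1110  47:1884
  48:2081  49:443  50:1274  51:248
Giant step factor: 1626^(-52) ≡ 622 (mod 2683).
Scan 871·622^i mod 2683 for i = 0, 1, …:
  i=0: 871   i=1: 2479   i=2: 1896   i=3: 1475
  i=4: 2547   i=5: 1264   i=6: 89   i=7: 1698
  i=8: 1737   i=9: 1848     …   i=42: 2124
  i=43: 1092
Match at i=43, j=39: n = 43·52 + 39 = 2275.

2275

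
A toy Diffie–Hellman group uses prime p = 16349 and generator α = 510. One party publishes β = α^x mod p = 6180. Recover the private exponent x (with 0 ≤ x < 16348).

Baby-step giant-step with m = ceil(sqrt(16348)) = 128.
Baby table (510^j mod 16349 for j=0..127):
  0:1  1:510  2:14865  3:11563  4:11490  5:6958  6:847  7:6896
  8:1925  9:810  10:4375  11:7786  12:14402  13:4319  14:11924  15:15761
  16:10751  17:6095  18:2140  19:12366  20:12295  21:8783  22:16053  23:12530
  24:14190  25:10642  26:15901  27:406  28:10872  29:2409  30:2415  31:5475
  32:12920  33:553  34:4097  35:13147  36:1880  37:10558  38:5759  39:10619
  40:4171  41:1840  42:6507  43:16072  44:5871  45:2343  46:1453  47:5325
  48:1816  49:10616  50:2641  51:6292  52:4516  53:14300  54:1346  55:16151
  56:13463  57:15899  58:15735  59:13840  60:11981  61:12133  62:7908  63:11226
  64:3110  65:247  66:11527  67:9479  68:11335  69:9653  70:1981  71:13021
  72:3016  73:1354  74:3882  75:1591  76:10309  77:9561  78:4108  79:2408
  80:1905  81:6959  82:1357  83:5412  84:13488  85:12300  86:11333  87:8633
  88:4949  89:6244  90:12734  91:3787  92:2188  93:4148  94:6459  95:7941
  96:11707  97:3185  98:5799  99:14670  100:10207  101:6588  102:8335  103:110
  104:7053  105:250  106:13057  107:5027  108:13326  109:11425  110:6506  111:15562
  112:7355  113:7129  114:6312  115:14716  116:969  117:3720  118:716  119:5482
  120:141  121:6514  122:3293  123:11832  124:1539  125:138  126:4984  127:7745
Giant step factor: 510^(-128) ≡ 2173 (mod 16349).
Scan 6180·2173^i mod 16349 for i = 0, 1, …:
  i=0: 6180   i=1: 6611   i=2: 11281   i=3: 6462
  i=4: 14484   i=5: 1907   i=6: 7614   i=7: 34
  i=8: 8486   i=9: 14755     …   i=76: 544
  i=77: 4984
Match at i=77, j=126: x = 77·128 + 126 = 9982.

9982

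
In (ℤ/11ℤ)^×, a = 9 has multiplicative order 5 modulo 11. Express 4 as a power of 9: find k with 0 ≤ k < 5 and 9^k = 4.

2

Successive powers of 9 modulo 11:
  9^0=1  9^1=9  9^2=4
So 9^2 ≡ 4 (mod 11), giving k = 2.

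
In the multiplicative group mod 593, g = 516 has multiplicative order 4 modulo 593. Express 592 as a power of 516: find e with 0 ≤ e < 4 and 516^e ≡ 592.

2

Successive powers of 516 modulo 593:
  516^0=1  516^1=516  516^2=592
So 516^2 ≡ 592 (mod 593), giving e = 2.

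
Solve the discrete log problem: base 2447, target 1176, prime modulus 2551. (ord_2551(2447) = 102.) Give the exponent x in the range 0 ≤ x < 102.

71

Baby-step giant-step with m = ceil(sqrt(102)) = 11.
Baby table (2447^j mod 2551 for j=0..10):
  0:1  1:2447  2:612  3:127  4:2098  5:1194  6:823  7:1142
  8:1129  9:2481  10:2178
Giant step factor: 2447^(-11) ≡ 2217 (mod 2551).
Scan 1176·2217^i mod 2551 for i = 0, 1, …:
  i=0: 1176   i=1: 70   i=2: 2130   i=3: 309
  i=4: 1385   i=5: 1692   i=6: 1194
Match at i=6, j=5: x = 6·11 + 5 = 71.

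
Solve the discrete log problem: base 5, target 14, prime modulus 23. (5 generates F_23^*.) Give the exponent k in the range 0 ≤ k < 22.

Successive powers of 5 modulo 23:
  5^0=1  5^1=5  5^2=2  5^3=10  5^4=4  5^5=20
  5^6=8  5^7=17  5^8=16  5^9=11  5^10=9  5^11=22
  5^12=18  5^13=21  5^14=13  5^15=19  5^16=3  5^17=15
  5^18=6  5^19=7  5^20=12  5^21=14
So 5^21 ≡ 14 (mod 23), giving k = 21.

21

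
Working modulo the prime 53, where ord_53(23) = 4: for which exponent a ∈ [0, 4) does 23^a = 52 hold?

Successive powers of 23 modulo 53:
  23^0=1  23^1=23  23^2=52
So 23^2 ≡ 52 (mod 53), giving a = 2.

2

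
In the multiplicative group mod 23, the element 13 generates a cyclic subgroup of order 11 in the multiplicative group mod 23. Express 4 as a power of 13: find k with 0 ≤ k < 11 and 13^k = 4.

Successive powers of 13 modulo 23:
  13^0=1  13^1=13  13^2=8  13^3=12  13^4=18  13^5=4
So 13^5 ≡ 4 (mod 23), giving k = 5.

5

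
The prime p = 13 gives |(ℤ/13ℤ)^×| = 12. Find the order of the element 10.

6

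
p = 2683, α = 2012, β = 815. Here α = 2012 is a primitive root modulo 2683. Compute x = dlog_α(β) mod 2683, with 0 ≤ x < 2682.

981

Baby-step giant-step with m = ceil(sqrt(2682)) = 52.
Baby table (2012^j mod 2683 for j=0..51):
  0:1  1:2012  2:2180  3:2138  4:807  5:469  6:1895  7:197
  8:1963  9:180  10:2638  11:682  12:1171  13:378  14:1247  15:359
  16:581  17:1867  18:204  19:2632  20:2025  21:1506  22:965  23:1771
  24:228  25:2626  26:685  27:1841  28:1552  29:2295  30:97  31:1988
  32:2186  33:795  34:472  35:2565  36:1371  37:328  38:2601  39:1362
  40:1001  41:1762  42:901  43:1787  44:224  45:2627  46:14  47:1338
  48:1007  49:419  50:566  51:1200
Giant step factor: 2012^(-52) ≡ 2209 (mod 2683).
Scan 815·2209^i mod 2683 for i = 0, 1, …:
  i=0: 815   i=1: 42   i=2: 1556   i=3: 281
  i=4: 956   i=5: 283   i=6: 8   i=7: 1574
  i=8: 2481   i=9: 1843     …   i=17: 702
  i=18: 2627
Match at i=18, j=45: x = 18·52 + 45 = 981.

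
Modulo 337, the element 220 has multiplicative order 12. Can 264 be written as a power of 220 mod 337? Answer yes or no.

264 ∈ ⟨220⟩ iff 264^12 ≡ 1 (mod 337), since |⟨220⟩| = 12.
264^12 mod 337 = 49.
Since 49 ≠ 1, 264 does not lie in the subgroup.

no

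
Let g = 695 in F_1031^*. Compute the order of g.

103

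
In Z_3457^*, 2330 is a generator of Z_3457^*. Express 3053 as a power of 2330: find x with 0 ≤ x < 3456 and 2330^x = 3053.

2584

Baby-step giant-step with m = ceil(sqrt(3456)) = 59.
Baby table (2330^j mod 3457 for j=0..58):
  0:1  1:2330  2:1410  3:1150  4:325  5:167  6:1926  7:394
  8:1915  9:2420  10:233  11:141  12:115  13:1761  14:3128  15:884
  16:2805  17:1920  18:242  19:369  20:2434  21:1740  22:2596  23:2387
  24:2854  25:2009  26:192  27:1407  28:1074  29:3009  30:174  31:951
  32:3350  33:3051  34:1238  35:1402  36:3252  37:2873  38:1338  39:2783
  40:2515  41:335  42:2725  43:2198  44:1523  45:1708  46:633  47:2208
  48:624  49:1980  50:1762  51:2001  52:2294  53:498  54:2245  55:409
  56:2295  57:2828  58:198
Giant step factor: 2330^(-59) ≡ 1703 (mod 3457).
Scan 3053·1703^i mod 3457 for i = 0, 1, …:
  i=0: 3053   i=1: 3388   i=2: 31   i=3: 938
  i=4: 280   i=5: 3231   i=6: 2306   i=7: 3423
  i=8: 867   i=9: 362     …   i=42: 2557
  i=43: 2208
Match at i=43, j=47: x = 43·59 + 47 = 2584.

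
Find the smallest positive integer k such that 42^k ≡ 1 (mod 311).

155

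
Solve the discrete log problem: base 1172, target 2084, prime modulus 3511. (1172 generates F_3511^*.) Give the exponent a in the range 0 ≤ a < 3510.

1751

Baby-step giant-step with m = ceil(sqrt(3510)) = 60.
Baby table (1172^j mod 3511 for j=0..59):
  0:1  1:1172  2:783  3:1305  4:2175  5:114  6:190  7:1487
  8:1308  9:2180  10:2463  11:594  12:990  13:1650  14:2750  15:3413
  16:1007  17:508  18:2017  19:1021  20:2872  21:2446  22:1736  23:1723
  24:531  25:885  26:1475  27:1288  28:3317  29:847  30:2582  31:3133
  32:2881  33:2461  34:1761  35:2935  36:2551  37:1911  38:3185  39:627
  40:1045  41:2912  42:172  43:1457  44:1258  45:3267  46:1934  47:2053
  48:1081  49:2972  50:272  51:2794  52:2316  53:349  54:1752  55:2920
  56:2526  57:699  58:1165  59:3112
Giant step factor: 1172^(-60) ≡ 1378 (mod 3511).
Scan 2084·1378^i mod 3511 for i = 0, 1, …:
  i=0: 2084   i=1: 3265   i=2: 1579   i=3: 2553
  i=4: 12   i=5: 2492   i=6: 218   i=7: 1969
  i=8: 2790   i=9: 75     …   i=28: 1733
  i=29: 594
Match at i=29, j=11: a = 29·60 + 11 = 1751.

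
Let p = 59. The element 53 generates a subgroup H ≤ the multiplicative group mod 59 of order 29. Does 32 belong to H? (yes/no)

32 ∈ ⟨53⟩ iff 32^29 ≡ 1 (mod 59), since |⟨53⟩| = 29.
32^29 mod 59 = 58.
Since 58 ≠ 1, 32 does not lie in the subgroup.

no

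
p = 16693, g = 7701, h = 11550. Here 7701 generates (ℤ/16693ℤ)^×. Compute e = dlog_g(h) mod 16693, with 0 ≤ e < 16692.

12399

Baby-step giant-step with m = ceil(sqrt(16692)) = 130.
Baby table (7701^j mod 16693 for j=0..129):
  0:1  1:7701  2:11865  3:11576  4:6156  5:15929  6:9065  7:16132
  8:3226  9:4242  10:16134  11:1935  12:11279  13:5900  14:14247  15:9751
  16:7337  17:13125  18:16203  19:15821  20:12007  21:3380  22:4993  23:7114
  24:15181  25:7802  26:5095  27:8045  28:6822  29:3351  30:15366  31:13582
  32:13337  33:12901  34:10558  35:12248  36:6398  37:9955  38:9199  39:13100
  40:7301  41:2977  42:6388  43:16410  44:7400  45:14191  46:12513  47:10617
  48:15896  49:5327  50:8526  51:5157  52:1410  53:7960  54:3264  55:13099
  56:16293  57:7805  58:11505  59:10254  60:8164  61:5126  62:13074  63:7391
  64:11654  65:5886  66:6591  67:10571  68:12203  69:10406  70:10206  71:5762
  72:3168  73:8295  74:12377  75:14940  76:4784  77:133  78:5960  79:8903
  80:3852  81:791  82:15239  83:3749  84:8852  85:11733  86:13317  87:9118
  88:6960  89:14430  90:129  91:8542  92:11522  93:7627  94:9553  95:1602
  96:875  97:11096  98:15522  99:13042  100:11354  101:15913  102:2700  103:9915
  104:1633  105:5904  106:11665  107:7132  108:3562  109:4363  110:13147  111:2002
  112:9763  113:16284  114:5268  115:4878  116:6228  117:2839  118:12002  119:14954
  120:12440  121:16006  122:1094  123:11622  124:9849  125:10850  126:7385  127:15527
  128:1468  129:3907
Giant step factor: 7701^(-130) ≡ 15887 (mod 16693).
Scan 11550·15887^i mod 16693 for i = 0, 1, …:
  i=0: 11550   i=1: 5394   i=2: 9309   i=3: 8796
  i=4: 4949   i=5: 733   i=6: 10150   i=7: 15363
  i=8: 3628   i=9: 13800     …   i=94: 8547
  i=95: 5327
Match at i=95, j=49: e = 95·130 + 49 = 12399.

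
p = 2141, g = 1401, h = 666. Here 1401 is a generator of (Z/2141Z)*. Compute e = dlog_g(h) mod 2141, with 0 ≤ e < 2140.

180

Baby-step giant-step with m = ceil(sqrt(2140)) = 47.
Baby table (1401^j mod 2141 for j=0..46):
  0:1  1:1401  2:1645  3:929  4:1942  5:1672  6:218  7:1396
  8:1063  9:1268  10:1579  11:526  12:422  13:306  14:506  15:235
  16:1662  17:1195  18:2074  19:337  20:1117  21:1987  22:487  23:1449
  24:381  25:672  26:1573  27:684  28:1257  29:1155  30:1700  31:908
  32:354  33:1383  34:2119  35:1293  36:207  37:972  38:96  39:1754
  40:1627  41:1403  42:165  43:2078  44:1659  45:1274  46:1421
Giant step factor: 1401^(-47) ≡ 97 (mod 2141).
Scan 666·97^i mod 2141 for i = 0, 1, …:
  i=0: 666   i=1: 372   i=2: 1828   i=3: 1754
Match at i=3, j=39: e = 3·47 + 39 = 180.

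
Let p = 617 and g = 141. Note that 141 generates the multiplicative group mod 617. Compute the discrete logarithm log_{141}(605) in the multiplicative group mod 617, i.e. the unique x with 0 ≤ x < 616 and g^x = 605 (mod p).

529

Baby-step giant-step with m = ceil(sqrt(616)) = 25.
Baby table (141^j mod 617 for j=0..24):
  0:1  1:141  2:137  3:190  4:259  5:116  6:314  7:467
  8:445  9:428  10:499  11:21  12:493  13:409  14:288  15:503
  16:585  17:424  18:552  19:90  20:350  21:607  22:441  23:481
  24:568
Giant step factor: 141^(-25) ≡ 177 (mod 617).
Scan 605·177^i mod 617 for i = 0, 1, …:
  i=0: 605   i=1: 344   i=2: 422   i=3: 37
  i=4: 379   i=5: 447   i=6: 143   i=7: 14
  i=8: 10   i=9: 536     …   i=20: 486
  i=21: 259
Match at i=21, j=4: x = 21·25 + 4 = 529.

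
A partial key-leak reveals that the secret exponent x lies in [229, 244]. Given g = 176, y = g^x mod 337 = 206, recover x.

244

Compute 176^229 mod 337 = 67, then multiply by 176 repeatedly:
  176^229=67  176^230=334  176^231=146  176^232=84  176^233=293
  176^234=7  176^235=221  176^236=141  176^237=215  176^238=96
  176^239=46  176^240=8  176^241=60  176^242=113  176^243=5
  176^244=206
Found 206 at exponent 244.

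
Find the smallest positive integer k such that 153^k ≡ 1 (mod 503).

502

The order of 153 must divide p − 1 = 502 = 2 · 251.
Divisors: 1, 2, 251, 502.
Check each in increasing order: 153^1 ≡ 153;  153^2 ≡ 271;  153^251 ≡ 502;  153^502 ≡ 1.
Smallest exponent giving 1 is 502.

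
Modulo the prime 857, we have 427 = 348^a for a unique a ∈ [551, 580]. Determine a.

Compute 348^551 mod 857 = 249, then multiply by 348 repeatedly:
  348^551=249  348^552=95  348^553=494  348^554=512  348^555=777
  348^556=441  348^557=65  348^558=338  348^559=215  348^560=261
  348^561=843  348^562=270  348^563=547  348^564=102  348^565=359
  348^566=667  348^567=726  348^568=690  348^569=160  348^570=832
  348^571=727  348^572=181  348^573=427
Found 427 at exponent 573.

573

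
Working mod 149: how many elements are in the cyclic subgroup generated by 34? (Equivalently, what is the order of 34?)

148

The order of 34 must divide p − 1 = 148 = 2^2 · 37.
Divisors: 1, 2, 4, 37, 74, 148.
Check each in increasing order: 34^1 ≡ 34;  34^2 ≡ 113;  34^4 ≡ 104;  34^37 ≡ 105;  34^74 ≡ 148;  34^148 ≡ 1.
Smallest exponent giving 1 is 148.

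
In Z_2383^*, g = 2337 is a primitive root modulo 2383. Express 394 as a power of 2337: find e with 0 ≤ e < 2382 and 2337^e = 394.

2268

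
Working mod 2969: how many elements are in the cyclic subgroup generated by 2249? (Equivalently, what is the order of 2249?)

1484

The order of 2249 must divide p − 1 = 2968 = 2^3 · 7 · 53.
Divisors: 1, 2, 4, 7, 8, 14, 28, 53, 56, 106, 212, 371, 424, 742, 1484, 2968.
Check each in increasing order: 2249^1 ≡ 2249;  2249^2 ≡ 1794;  2249^4 ≡ 40;  2249^7 ≡ 2307;  2249^8 ≡ 1600;  2249^14 ≡ 1801;  2249^28 ≡ 1453;  2249^53 ≡ 1438;  2249^56 ≡ 250;  2249^106 ≡ 1420;  2249^212 ≡ 449;  2249^371 ≡ 964;  2249^424 ≡ 2678;  2249^742 ≡ 2968;  2249^1484 ≡ 1.
Smallest exponent giving 1 is 1484.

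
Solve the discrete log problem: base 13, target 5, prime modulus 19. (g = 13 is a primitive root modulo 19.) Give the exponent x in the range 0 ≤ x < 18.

14

Successive powers of 13 modulo 19:
  13^0=1  13^1=13  13^2=17  13^3=12  13^4=4  13^5=14
  13^6=11  13^7=10  13^8=16  13^9=18  13^10=6  13^11=2
  13^12=7  13^13=15  13^14=5
So 13^14 ≡ 5 (mod 19), giving x = 14.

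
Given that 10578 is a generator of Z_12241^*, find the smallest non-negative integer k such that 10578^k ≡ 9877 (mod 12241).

Baby-step giant-step with m = ceil(sqrt(12240)) = 111.
Baby table (10578^j mod 12241 for j=0..110):
  0:1  1:10578  2:11344  3:10550  4:8944  5:11184  6:7328  7:5572
  8:201  9:8485  10:3318  11:2857  12:10558  13:7881  14:4008  15:6041
  16:3678  17:3986  18:5904  19:11171  20:4465  21:4992  22:9943  23:2382
  24:4818  25:5521  26:11568  27:5268  28:3872  29:11871  30:3260  31:1383
  32:1379  33:8031  34:11619  35:6142  36:7089  37:11317  38:6487  39:8681
  40:7877  41:10660  42:9629  43:10442  44:4933  45:10132  46:6341  47:6659
  48:4188  49:485  50:1351  51:5631  52:12  53:4526  54:1477  55:4190
  56:9400  57:11798  58:2249  59:5659  60:2412  61:3892  62:3093  63:9802
  64:4286  65:8885  66:11373  67:11287  68:7413  69:11109  70:9643  71:11642
  72:4616  73:10940  74:9147  75:4102  76:8852  77:5047  78:4165  79:2011
  80:9741  81:7801  82:2397  83:4355  84:4307  85:10685  86:4777  87:258
  88:11622  89:1153  90:4398  91:6244  92:8837  93:5510  94:5379  95:2894
  96:10232  97:11415  98:2646  99:6462  100:1292  101:5820  102:3971  103:6367
  104:144  105:5348  106:5483  107:1316  108:2631  109:6925  110:2506
Giant step factor: 10578^(-111) ≡ 5758 (mod 12241).
Scan 9877·5758^i mod 12241 for i = 0, 1, …:
  i=0: 9877   i=1: 80   i=2: 7723   i=3: 9722
  i=4: 1183   i=5: 5718   i=6: 8195   i=7: 9996
  i=8: 12027   i=9: 4129     …   i=81: 12192
  i=82: 11642
Match at i=82, j=71: k = 82·111 + 71 = 9173.

9173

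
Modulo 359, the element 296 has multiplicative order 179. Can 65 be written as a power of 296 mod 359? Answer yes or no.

65 ∈ ⟨296⟩ iff 65^179 ≡ 1 (mod 359), since |⟨296⟩| = 179.
65^179 mod 359 = 358.
Since 358 ≠ 1, 65 does not lie in the subgroup.

no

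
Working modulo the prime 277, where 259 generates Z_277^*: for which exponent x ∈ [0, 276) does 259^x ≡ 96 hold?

Successive powers of 259 modulo 277:
  259^0=1  259^1=259  259^2=47  259^3=262  259^4=270  259^5=126
  259^6=225  259^7=105  259^8=49  259^9=226  259^10=87  259^11=96
So 259^11 ≡ 96 (mod 277), giving x = 11.

11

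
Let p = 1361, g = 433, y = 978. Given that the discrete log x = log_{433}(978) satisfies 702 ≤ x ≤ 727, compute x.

721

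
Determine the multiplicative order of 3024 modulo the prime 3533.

1766

The order of 3024 must divide p − 1 = 3532 = 2^2 · 883.
Divisors: 1, 2, 4, 883, 1766, 3532.
Check each in increasing order: 3024^1 ≡ 3024;  3024^2 ≡ 1172;  3024^4 ≡ 2780;  3024^883 ≡ 3532;  3024^1766 ≡ 1.
Smallest exponent giving 1 is 1766.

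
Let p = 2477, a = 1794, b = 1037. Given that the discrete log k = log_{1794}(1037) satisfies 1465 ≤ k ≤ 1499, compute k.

1484

Compute 1794^1465 mod 2477 = 1511, then multiply by 1794 repeatedly:
  1794^1465=1511  1794^1466=896  1794^1467=2328  1794^1468=210  1794^1469=236
  1794^1470=2294  1794^1471=1139  1794^1472=2318  1794^1473=2086  1794^1474=2014
  1794^1475=1650  1794^1476=85  1794^1477=1393  1794^1478=2226  1794^1479=520
  1794^1480=1528  1794^1481=1670  1794^1482=1287  1794^1483=314  1794^1484=1037
Found 1037 at exponent 1484.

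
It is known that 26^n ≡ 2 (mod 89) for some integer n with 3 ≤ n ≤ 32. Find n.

Compute 26^3 mod 89 = 43, then multiply by 26 repeatedly:
  26^3=43  26^4=50  26^5=54  26^6=69  26^7=14
  26^8=8  26^9=30  26^10=68  26^11=77  26^12=44
  26^13=76  26^14=18  26^15=23  26^16=64  26^17=62
  26^18=10  26^19=82  26^20=85  26^21=74  26^22=55
  26^23=6  26^24=67  26^25=51  26^26=80  26^27=33
  26^28=57  26^29=58  26^30=84  26^31=48  26^32=2
Found 2 at exponent 32.

32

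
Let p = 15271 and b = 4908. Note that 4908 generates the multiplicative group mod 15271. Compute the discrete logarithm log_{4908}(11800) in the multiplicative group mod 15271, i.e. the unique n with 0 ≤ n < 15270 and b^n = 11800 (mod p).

9935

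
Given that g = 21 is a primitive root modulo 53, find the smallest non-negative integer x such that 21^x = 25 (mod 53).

Baby-step giant-step with m = ceil(sqrt(52)) = 8.
Baby table (21^j mod 53 for j=0..7):
  0:1  1:21  2:17  3:39  4:24  5:27  6:37  7:35
Giant step factor: 21^(-8) ≡ 15 (mod 53).
Scan 25·15^i mod 53 for i = 0, 1, …:
  i=0: 25   i=1: 4   i=2: 7   i=3: 52
  i=4: 38   i=5: 40   i=6: 17
Match at i=6, j=2: x = 6·8 + 2 = 50.

50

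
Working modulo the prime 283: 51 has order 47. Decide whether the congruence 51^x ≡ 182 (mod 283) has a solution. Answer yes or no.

no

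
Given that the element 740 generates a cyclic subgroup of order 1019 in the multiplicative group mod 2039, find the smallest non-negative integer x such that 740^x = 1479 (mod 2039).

796

Baby-step giant-step with m = ceil(sqrt(1019)) = 32.
Baby table (740^j mod 2039 for j=0..31):
  0:1  1:740  2:1148  3:1296  4:710  5:1377  6:1519  7:571
  8:467  9:989  10:1898  11:1688  12:1252  13:774  14:1840  15:1587
  16:1955  17:1049  18:1440  19:1242  20:1530  21:555  22:861  23:972
  24:1552  25:523  26:1649  27:938  28:860  29:232  30:404  31:1266
Giant step factor: 740^(-32) ≡ 1963 (mod 2039).
Scan 1479·1963^i mod 2039 for i = 0, 1, …:
  i=0: 1479   i=1: 1780   i=2: 1333   i=3: 642
  i=4: 144   i=5: 1290   i=6: 1871   i=7: 534
  i=8: 196   i=9: 1416     …   i=23: 96
  i=24: 860
Match at i=24, j=28: x = 24·32 + 28 = 796.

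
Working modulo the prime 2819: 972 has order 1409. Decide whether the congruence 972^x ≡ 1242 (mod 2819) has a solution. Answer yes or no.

1242 ∈ ⟨972⟩ iff 1242^1409 ≡ 1 (mod 2819), since |⟨972⟩| = 1409.
1242^1409 mod 2819 = 1.
Since 1 = 1, 1242 lies in the subgroup.

yes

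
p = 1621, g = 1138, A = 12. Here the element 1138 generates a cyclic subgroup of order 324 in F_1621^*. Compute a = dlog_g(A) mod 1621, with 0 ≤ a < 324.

Baby-step giant-step with m = ceil(sqrt(324)) = 18.
Baby table (1138^j mod 1621 for j=0..17):
  0:1  1:1138  2:1486  3:365  4:394  5:976  6:303  7:1162
  8:1241  9:367  10:1049  11:706  12:1033  13:329  14:1572  15:973
  16:131  17:1567
Giant step factor: 1138^(-18) ≡ 1188 (mod 1621).
Scan 12·1188^i mod 1621 for i = 0, 1, …:
  i=0: 12   i=1: 1288   i=2: 1541   i=3: 599
  i=4: 1614   i=5: 1410   i=6: 587   i=7: 326
  i=8: 1490   i=9: 1609     …   i=16: 1295
  i=17: 131
Match at i=17, j=16: a = 17·18 + 16 = 322.

322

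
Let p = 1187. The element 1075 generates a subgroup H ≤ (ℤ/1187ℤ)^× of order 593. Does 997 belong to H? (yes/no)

997 ∈ ⟨1075⟩ iff 997^593 ≡ 1 (mod 1187), since |⟨1075⟩| = 593.
997^593 mod 1187 = 1.
Since 1 = 1, 997 lies in the subgroup.

yes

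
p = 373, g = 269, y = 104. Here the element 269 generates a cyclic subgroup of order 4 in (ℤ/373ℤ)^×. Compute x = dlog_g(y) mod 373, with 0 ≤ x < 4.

Successive powers of 269 modulo 373:
  269^0=1  269^1=269  269^2=372  269^3=104
So 269^3 ≡ 104 (mod 373), giving x = 3.

3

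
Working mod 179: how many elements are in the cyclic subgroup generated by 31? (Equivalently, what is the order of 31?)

89

The order of 31 must divide p − 1 = 178 = 2 · 89.
Divisors: 1, 2, 89, 178.
Check each in increasing order: 31^1 ≡ 31;  31^2 ≡ 66;  31^89 ≡ 1.
Smallest exponent giving 1 is 89.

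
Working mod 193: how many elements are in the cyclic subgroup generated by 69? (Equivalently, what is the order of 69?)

The order of 69 must divide p − 1 = 192 = 2^6 · 3.
Divisors: 1, 2, 3, 4, 6, 8, 12, 16, 24, 32, 48, 64, 96, 192.
Check each in increasing order: 69^1 ≡ 69;  69^2 ≡ 129;  69^3 ≡ 23;  69^4 ≡ 43;  69^6 ≡ 143;  69^8 ≡ 112;  69^12 ≡ 184;  69^16 ≡ 192;  69^24 ≡ 81;  69^32 ≡ 1.
Smallest exponent giving 1 is 32.

32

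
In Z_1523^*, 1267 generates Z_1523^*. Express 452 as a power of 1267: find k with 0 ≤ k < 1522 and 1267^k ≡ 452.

Baby-step giant-step with m = ceil(sqrt(1522)) = 40.
Baby table (1267^j mod 1523 for j=0..39):
  0:1  1:1267  2:47  3:152  4:686  5:1052  6:259  7:708
  8:1512  9:1293  10:1006  11:1374  12:69  13:612  14:197  15:1350
  16:121  17:1007  18:1118  19:116  20:764  21:883  22:879  23:380
  24:192  25:1107  26:1409  27:247  28:734  29:948  30:992  31:389
  32:934  33:7  34:1254  35:329  36:1064  37:233  38:1272  39:290
Giant step factor: 1267^(-40) ≡ 122 (mod 1523).
Scan 452·122^i mod 1523 for i = 0, 1, …:
  i=0: 452   i=1: 316   i=2: 477   i=3: 320
  i=4: 965   i=5: 459   i=6: 1170   i=7: 1101
  i=8: 298   i=9: 1327     …   i=23: 314
  i=24: 233
Match at i=24, j=37: k = 24·40 + 37 = 997.

997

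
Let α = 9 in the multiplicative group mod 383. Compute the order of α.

The order of 9 must divide p − 1 = 382 = 2 · 191.
Divisors: 1, 2, 191, 382.
Check each in increasing order: 9^1 ≡ 9;  9^2 ≡ 81;  9^191 ≡ 1.
Smallest exponent giving 1 is 191.

191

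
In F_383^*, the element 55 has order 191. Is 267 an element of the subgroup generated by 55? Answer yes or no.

267 ∈ ⟨55⟩ iff 267^191 ≡ 1 (mod 383), since |⟨55⟩| = 191.
267^191 mod 383 = 382.
Since 382 ≠ 1, 267 does not lie in the subgroup.

no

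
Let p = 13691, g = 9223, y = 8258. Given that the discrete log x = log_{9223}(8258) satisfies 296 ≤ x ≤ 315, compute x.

315

Compute 9223^296 mod 13691 = 2625, then multiply by 9223 repeatedly:
  9223^296=2625  9223^297=4687  9223^298=5714  9223^299=3563  9223^300=3149
  9223^301=4616  9223^302=8049  9223^303=3325  9223^304=12326  9223^305=6325
  9223^306=11815  9223^307=3076  9223^308=2196  9223^309=4719  9223^310=13339
  9223^311=11962  9223^312=3448  9223^313=10402  9223^314=4809  9223^315=8258
Found 8258 at exponent 315.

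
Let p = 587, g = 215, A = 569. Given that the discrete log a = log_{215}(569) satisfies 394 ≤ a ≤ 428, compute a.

Compute 215^394 mod 587 = 464, then multiply by 215 repeatedly:
  215^394=464  215^395=557  215^396=7  215^397=331  215^398=138
  215^399=320  215^400=121  215^401=187  215^402=289  215^403=500
  215^404=79  215^405=549  215^406=48  215^407=341  215^408=527
  215^409=14  215^410=75  215^411=276  215^412=53  215^413=242
  215^414=374  215^415=578  215^416=413  215^417=158  215^418=511
  215^419=96  215^420=95  215^421=467  215^422=28  215^423=150
  215^424=552  215^425=106  215^426=484  215^427=161  215^428=569
Found 569 at exponent 428.

428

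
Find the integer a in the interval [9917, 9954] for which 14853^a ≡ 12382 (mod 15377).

9949

Compute 14853^9917 mod 15377 = 12414, then multiply by 14853 repeatedly:
  14853^9917=12414  14853^9918=14912  14853^9919=13005  14853^9920=12768  14853^9921=13940
  14853^9922=14892  14853^9923=8108  14853^9924=10837  14853^9925=10902  14853^9926=7596
  14853^9927=2339  14853^9928=4524  14853^9929=12859  14853^9930=12387  14853^9931=13683
  14853^9932=11167  14853^9933=7129  14853^9934=1015  14853^9935=6335  14853^9936=1892
  14853^9937=8097  14853^9938=1224  14853^9939=4458  14853^9940=1312  14853^9941=4477
  14853^9942=6733  14853^9943=8618  14853^9944=5006  14853^9945=6323  14853^9946=8180
  14853^9947=3863  14853^9948=5552  14853^9949=12382
Found 12382 at exponent 9949.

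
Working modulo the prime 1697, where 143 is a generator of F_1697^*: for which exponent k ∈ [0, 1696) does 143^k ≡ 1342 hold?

213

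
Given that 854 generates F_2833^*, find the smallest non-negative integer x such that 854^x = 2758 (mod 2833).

Baby-step giant-step with m = ceil(sqrt(2832)) = 54.
Baby table (854^j mod 2833 for j=0..53):
  0:1  1:854  2:1235  3:814  4:1071  5:2408  6:2507  7:2063
  8:2509  9:938  10:2146  11:2566  12:1455  13:1716  14:803  15:176
  16:155  17:2052  18:1614  19:1518  20:1691  21:2117  22:464  23:2469
  24:774  25:907  26:1169  27:1110  28:1718  29:2511  30:2646  31:1783
  32:1361  33:764  34:866  35:151  36:1469  37:2340  38:1095  39:240
  40:984  41:1768  42:2716  43:2070  44:2821  45:1084  46:2178  47:1564
  48:1313  49:2267  50:1079  51:741  52:1055  53:76
Giant step factor: 854^(-54) ≡ 911 (mod 2833).
Scan 2758·911^i mod 2833 for i = 0, 1, …:
  i=0: 2758   i=1: 2500   i=2: 2601   i=3: 1123
  i=4: 340   i=5: 943   i=6: 674   i=7: 2086
  i=8: 2236   i=9: 69     …   i=22: 1217
  i=23: 984
Match at i=23, j=40: x = 23·54 + 40 = 1282.

1282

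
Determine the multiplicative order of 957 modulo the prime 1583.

The order of 957 must divide p − 1 = 1582 = 2 · 7 · 113.
Divisors: 1, 2, 7, 14, 113, 226, 791, 1582.
Check each in increasing order: 957^1 ≡ 957;  957^2 ≡ 875;  957^7 ≡ 91;  957^14 ≡ 366;  957^113 ≡ 462;  957^226 ≡ 1322;  957^791 ≡ 1582;  957^1582 ≡ 1.
Smallest exponent giving 1 is 1582.

1582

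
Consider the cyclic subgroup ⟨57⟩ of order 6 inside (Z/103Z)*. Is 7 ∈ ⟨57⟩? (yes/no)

no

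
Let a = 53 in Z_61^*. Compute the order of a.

The order of 53 must divide p − 1 = 60 = 2^2 · 3 · 5.
Divisors: 1, 2, 3, 4, 5, 6, 10, 12, 15, 20, 30, 60.
Check each in increasing order: 53^1 ≡ 53;  53^2 ≡ 3;  53^3 ≡ 37;  53^4 ≡ 9;  53^5 ≡ 50;  53^6 ≡ 27;  53^10 ≡ 60;  53^12 ≡ 58;  53^15 ≡ 11;  53^20 ≡ 1.
Smallest exponent giving 1 is 20.

20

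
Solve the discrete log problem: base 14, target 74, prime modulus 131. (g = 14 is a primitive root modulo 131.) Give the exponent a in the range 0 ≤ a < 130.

46

Baby-step giant-step with m = ceil(sqrt(130)) = 12.
Baby table (14^j mod 131 for j=0..11):
  0:1  1:14  2:65  3:124  4:33  5:69  6:49  7:31
  8:41  9:50  10:45  11:106
Giant step factor: 14^(-12) ≡ 64 (mod 131).
Scan 74·64^i mod 131 for i = 0, 1, …:
  i=0: 74   i=1: 20   i=2: 101   i=3: 45
Match at i=3, j=10: a = 3·12 + 10 = 46.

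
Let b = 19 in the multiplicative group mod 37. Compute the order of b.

The order of 19 must divide p − 1 = 36 = 2^2 · 3^2.
Divisors: 1, 2, 3, 4, 6, 9, 12, 18, 36.
Check each in increasing order: 19^1 ≡ 19;  19^2 ≡ 28;  19^3 ≡ 14;  19^4 ≡ 7;  19^6 ≡ 11;  19^9 ≡ 6;  19^12 ≡ 10;  19^18 ≡ 36;  19^36 ≡ 1.
Smallest exponent giving 1 is 36.

36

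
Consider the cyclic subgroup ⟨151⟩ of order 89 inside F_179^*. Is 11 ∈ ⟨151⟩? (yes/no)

no

11 ∈ ⟨151⟩ iff 11^89 ≡ 1 (mod 179), since |⟨151⟩| = 89.
11^89 mod 179 = 178.
Since 178 ≠ 1, 11 does not lie in the subgroup.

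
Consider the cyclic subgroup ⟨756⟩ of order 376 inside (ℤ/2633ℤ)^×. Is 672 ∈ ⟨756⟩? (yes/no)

yes

672 ∈ ⟨756⟩ iff 672^376 ≡ 1 (mod 2633), since |⟨756⟩| = 376.
672^376 mod 2633 = 1.
Since 1 = 1, 672 lies in the subgroup.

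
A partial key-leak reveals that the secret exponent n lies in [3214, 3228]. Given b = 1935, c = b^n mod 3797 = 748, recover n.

Compute 1935^3214 mod 3797 = 2207, then multiply by 1935 repeatedly:
  1935^3214=2207  1935^3215=2717  1935^3216=2347  1935^3217=233  1935^3218=2809
  1935^3219=1908  1935^3220=1296  1935^3221=1740  1935^3222=2758  1935^3223=1945
  1935^3224=748
Found 748 at exponent 3224.

3224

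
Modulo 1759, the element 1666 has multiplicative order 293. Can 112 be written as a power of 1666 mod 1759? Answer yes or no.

112 ∈ ⟨1666⟩ iff 112^293 ≡ 1 (mod 1759), since |⟨1666⟩| = 293.
112^293 mod 1759 = 1758.
Since 1758 ≠ 1, 112 does not lie in the subgroup.

no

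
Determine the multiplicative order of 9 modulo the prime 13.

3

The order of 9 must divide p − 1 = 12 = 2^2 · 3.
Divisors: 1, 2, 3, 4, 6, 12.
Check each in increasing order: 9^1 ≡ 9;  9^2 ≡ 3;  9^3 ≡ 1.
Smallest exponent giving 1 is 3.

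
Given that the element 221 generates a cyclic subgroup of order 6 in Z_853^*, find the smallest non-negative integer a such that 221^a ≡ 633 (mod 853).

5

Successive powers of 221 modulo 853:
  221^0=1  221^1=221  221^2=220  221^3=852  221^4=632  221^5=633
So 221^5 ≡ 633 (mod 853), giving a = 5.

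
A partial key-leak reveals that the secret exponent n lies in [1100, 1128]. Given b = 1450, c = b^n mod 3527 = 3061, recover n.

1117

Compute 1450^1100 mod 3527 = 2993, then multiply by 1450 repeatedly:
  1450^1100=2993  1450^1101=1640  1450^1102=802  1450^1103=2517  1450^1104=2732
  1450^1105=579  1450^1106=124  1450^1107=3450  1450^1108=1214  1450^1109=327
  1450^1110=1532  1450^1111=2917  1450^1112=777  1450^1113=1537  1450^1114=3113
  1450^1115=2817  1450^1116=384  1450^1117=3061
Found 3061 at exponent 1117.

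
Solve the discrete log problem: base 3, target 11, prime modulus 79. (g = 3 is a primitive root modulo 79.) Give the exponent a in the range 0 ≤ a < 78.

68

Baby-step giant-step with m = ceil(sqrt(78)) = 9.
Baby table (3^j mod 79 for j=0..8):
  0:1  1:3  2:9  3:27  4:2  5:6  6:18  7:54
  8:4
Giant step factor: 3^(-9) ≡ 33 (mod 79).
Scan 11·33^i mod 79 for i = 0, 1, …:
  i=0: 11   i=1: 47   i=2: 50   i=3: 70
  i=4: 19   i=5: 74   i=6: 72   i=7: 6
Match at i=7, j=5: a = 7·9 + 5 = 68.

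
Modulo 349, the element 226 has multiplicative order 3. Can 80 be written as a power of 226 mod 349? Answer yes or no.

no

80 ∈ ⟨226⟩ iff 80^3 ≡ 1 (mod 349), since |⟨226⟩| = 3.
80^3 mod 349 = 17.
Since 17 ≠ 1, 80 does not lie in the subgroup.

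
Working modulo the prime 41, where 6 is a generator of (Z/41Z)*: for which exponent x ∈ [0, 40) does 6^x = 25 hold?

4

Successive powers of 6 modulo 41:
  6^0=1  6^1=6  6^2=36  6^3=11  6^4=25
So 6^4 ≡ 25 (mod 41), giving x = 4.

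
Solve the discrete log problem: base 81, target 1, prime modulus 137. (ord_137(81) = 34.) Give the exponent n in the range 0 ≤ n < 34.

Successive powers of 81 modulo 137:
  81^0=1
So 81^0 ≡ 1 (mod 137), giving n = 0.

0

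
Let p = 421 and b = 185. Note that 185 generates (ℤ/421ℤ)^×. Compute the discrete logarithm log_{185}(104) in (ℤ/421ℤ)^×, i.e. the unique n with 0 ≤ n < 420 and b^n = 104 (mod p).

414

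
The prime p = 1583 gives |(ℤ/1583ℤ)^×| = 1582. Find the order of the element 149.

The order of 149 must divide p − 1 = 1582 = 2 · 7 · 113.
Divisors: 1, 2, 7, 14, 113, 226, 791, 1582.
Check each in increasing order: 149^1 ≡ 149;  149^2 ≡ 39;  149^7 ≡ 642;  149^14 ≡ 584;  149^113 ≡ 1582;  149^226 ≡ 1.
Smallest exponent giving 1 is 226.

226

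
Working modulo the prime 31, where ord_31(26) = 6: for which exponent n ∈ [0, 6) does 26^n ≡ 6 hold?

5

Successive powers of 26 modulo 31:
  26^0=1  26^1=26  26^2=25  26^3=30  26^4=5  26^5=6
So 26^5 ≡ 6 (mod 31), giving n = 5.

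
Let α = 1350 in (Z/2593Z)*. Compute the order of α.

1296

The order of 1350 must divide p − 1 = 2592 = 2^5 · 3^4.
Divisors: 1, 2, 3, 4, 6, 8, 9, 12, 16, 18, 24, 27, 32, 36, 48, 54, 72, 81, 96, 108, 144, 162, 216, 288, 324, 432, 648, 864, 1296, 2592.
Check each in increasing order: 1350^1 ≡ 1350;  1350^2 ≡ 2214;  1350^3 ≡ 1764;  1350^4 ≡ 1026;  1350^6 ≡ 96;  1350^8 ≡ 2511;  1350^9 ≡ 799;  1350^12 ≡ 1437;  1350^16 ≡ 1538;  1350^18 ≡ 523;  1350^24 ≡ 941;  1350^27 ≡ 404;  1350^32 ≡ 628;  1350^36 ≡ 1264;  1350^48 ≡ 1268;  1350^54 ≡ 2450;  1350^72 ≡ 408;  1350^81 ≡ 1867;  1350^96 ≡ 164;  1350^108 ≡ 2298;  1350^144 ≡ 512;  1350^162 ≡ 697;  1350^216 ≡ 1456;  1350^288 ≡ 251;  1350^324 ≡ 918;  1350^432 ≡ 1455;  1350^648 ≡ 2592;  1350^864 ≡ 1137;  1350^1296 ≡ 1.
Smallest exponent giving 1 is 1296.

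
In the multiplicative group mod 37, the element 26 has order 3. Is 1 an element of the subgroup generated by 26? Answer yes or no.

yes

⟨26⟩ has order 3; its elements mod 37 are {1, 10, 26}.
1 is in this set.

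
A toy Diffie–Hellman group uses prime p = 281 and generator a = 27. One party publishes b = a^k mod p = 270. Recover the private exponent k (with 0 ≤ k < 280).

131

Baby-step giant-step with m = ceil(sqrt(280)) = 17.
Baby table (27^j mod 281 for j=0..16):
  0:1  1:27  2:167  3:13  4:70  5:204  6:169  7:67
  8:123  9:230  10:28  11:194  12:180  13:83  14:274  15:92
  16:236
Giant step factor: 27^(-17) ≡ 176 (mod 281).
Scan 270·176^i mod 281 for i = 0, 1, …:
  i=0: 270   i=1: 31   i=2: 117   i=3: 79
  i=4: 135   i=5: 156   i=6: 199   i=7: 180
Match at i=7, j=12: k = 7·17 + 12 = 131.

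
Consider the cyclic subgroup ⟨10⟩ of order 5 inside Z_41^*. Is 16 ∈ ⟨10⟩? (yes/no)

⟨10⟩ has order 5; its elements mod 41 are {1, 10, 16, 18, 37}.
16 is in this set.

yes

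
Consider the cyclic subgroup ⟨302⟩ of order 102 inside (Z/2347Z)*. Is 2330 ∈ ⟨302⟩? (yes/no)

2330 ∈ ⟨302⟩ iff 2330^102 ≡ 1 (mod 2347), since |⟨302⟩| = 102.
2330^102 mod 2347 = 502.
Since 502 ≠ 1, 2330 does not lie in the subgroup.

no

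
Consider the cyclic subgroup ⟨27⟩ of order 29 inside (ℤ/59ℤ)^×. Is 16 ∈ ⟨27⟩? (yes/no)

yes

16 ∈ ⟨27⟩ iff 16^29 ≡ 1 (mod 59), since |⟨27⟩| = 29.
16^29 mod 59 = 1.
Since 1 = 1, 16 lies in the subgroup.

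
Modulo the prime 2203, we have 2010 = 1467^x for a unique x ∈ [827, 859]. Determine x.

Compute 1467^827 mod 2203 = 1157, then multiply by 1467 repeatedly:
  1467^827=1157  1467^828=1009  1467^829=1990  1467^830=355  1467^831=877
  1467^832=7  1467^833=1457  1467^834=509  1467^835=2089  1467^836=190
  1467^837=1152  1467^838=283  1467^839=997  1467^840=2010
Found 2010 at exponent 840.

840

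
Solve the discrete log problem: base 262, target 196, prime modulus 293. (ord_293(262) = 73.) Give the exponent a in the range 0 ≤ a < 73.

22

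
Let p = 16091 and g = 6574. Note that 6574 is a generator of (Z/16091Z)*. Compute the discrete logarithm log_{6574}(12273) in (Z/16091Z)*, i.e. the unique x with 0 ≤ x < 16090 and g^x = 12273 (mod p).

Baby-step giant-step with m = ceil(sqrt(16090)) = 127.
Baby table (6574^j mod 16091 for j=0..126):
  0:1  1:6574  2:13141  3:12446  4:13360  5:3962  6:10950  7:10257
  8:8228  9:9021  10:8719  11:2564  12:8459  13:15061  14:3091  15:13392
  16:5147  17:13096  18:6254  19:1291  20:7077  21:5117  22:8968  23:14299
  24:14095  25:8552  26:14985  27:2288  28:12318  29:8620  30:11469  31:10871
  32:5823  33:16004  34:7338  35:15285  36:11386  37:12323  38:9308  39:12810
  40:8737  41:8259  42:3632  43:13815  44:2206  45:4253  46:9155  47:4630
  48:9539  49:2759  50:3109  51:2996  52:320  53:11850  54:5369  55:8243
  56:11085  57:12742  58:12253  59:15767  60:10127  61:6431  62:6337  63:15930
  64:3592  65:8311  66:7569  67:5234  68:5758  69:7060  70:5996  71:10845
  72:11900  73:12249  74:5562  75:5836  76:4920  77:1170  78:82  79:8065
  80:15556  81:6839  82:1332  83:3064  84:12895  85:4342  86:14965  87:15627
  88:6954  89:1065  90:1725  91:12086  92:12097  93:3956  94:3688  95:11866
  96:14007  97:9316  98:1038  99:1228  100:11281  101:13966  102:13329  103:9351
  104:5854  105:10615  106:12434  107:14927  108:7180  109:6417  110:10847  111:8957
  112:6349  113:14363  114:374  115:12844  116:6979  117:4505  118:8430  119:1416
  120:8186  121:6460  122:3891  123:10835  124:10524  125:9567  126:9830
Giant step factor: 6574^(-127) ≡ 9698 (mod 16091).
Scan 12273·9698^i mod 16091 for i = 0, 1, …:
  i=0: 12273   i=1: 14518   i=2: 15405   i=3: 8846
  i=4: 7387   i=5: 1994   i=6: 12521   i=7: 5972
  i=8: 4947   i=9: 8735     …   i=37: 10379
  i=38: 6337
Match at i=38, j=62: x = 38·127 + 62 = 4888.

4888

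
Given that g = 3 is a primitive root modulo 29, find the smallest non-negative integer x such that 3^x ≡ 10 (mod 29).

27

Successive powers of 3 modulo 29:
  3^0=1  3^1=3  3^2=9  3^3=27  3^4=23  3^5=11
  3^6=4  3^7=12  3^8=7  3^9=21  3^10=5  3^11=15
  3^12=16  3^13=19  3^14=28  3^15=26  3^16=20  3^17=2
  3^18=6  3^19=18  3^20=25  3^21=17  3^22=22  3^23=8
  3^24=24  3^25=14  3^26=13  3^27=10
So 3^27 ≡ 10 (mod 29), giving x = 27.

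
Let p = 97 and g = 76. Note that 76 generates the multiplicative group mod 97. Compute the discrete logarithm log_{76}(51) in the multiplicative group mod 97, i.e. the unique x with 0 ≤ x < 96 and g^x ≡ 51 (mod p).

Successive powers of 76 modulo 97:
  76^0=1  76^1=76  76^2=53  76^3=51
So 76^3 ≡ 51 (mod 97), giving x = 3.

3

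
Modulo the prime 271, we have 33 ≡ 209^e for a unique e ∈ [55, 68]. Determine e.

55

Compute 209^55 mod 271 = 33, then multiply by 209 repeatedly:
  209^55=33
Found 33 at exponent 55.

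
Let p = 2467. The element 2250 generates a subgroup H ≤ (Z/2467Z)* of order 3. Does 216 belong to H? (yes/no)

yes

216 ∈ ⟨2250⟩ iff 216^3 ≡ 1 (mod 2467), since |⟨2250⟩| = 3.
216^3 mod 2467 = 1.
Since 1 = 1, 216 lies in the subgroup.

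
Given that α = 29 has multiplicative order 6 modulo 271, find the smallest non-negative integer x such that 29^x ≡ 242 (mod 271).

4

Successive powers of 29 modulo 271:
  29^0=1  29^1=29  29^2=28  29^3=270  29^4=242
So 29^4 ≡ 242 (mod 271), giving x = 4.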